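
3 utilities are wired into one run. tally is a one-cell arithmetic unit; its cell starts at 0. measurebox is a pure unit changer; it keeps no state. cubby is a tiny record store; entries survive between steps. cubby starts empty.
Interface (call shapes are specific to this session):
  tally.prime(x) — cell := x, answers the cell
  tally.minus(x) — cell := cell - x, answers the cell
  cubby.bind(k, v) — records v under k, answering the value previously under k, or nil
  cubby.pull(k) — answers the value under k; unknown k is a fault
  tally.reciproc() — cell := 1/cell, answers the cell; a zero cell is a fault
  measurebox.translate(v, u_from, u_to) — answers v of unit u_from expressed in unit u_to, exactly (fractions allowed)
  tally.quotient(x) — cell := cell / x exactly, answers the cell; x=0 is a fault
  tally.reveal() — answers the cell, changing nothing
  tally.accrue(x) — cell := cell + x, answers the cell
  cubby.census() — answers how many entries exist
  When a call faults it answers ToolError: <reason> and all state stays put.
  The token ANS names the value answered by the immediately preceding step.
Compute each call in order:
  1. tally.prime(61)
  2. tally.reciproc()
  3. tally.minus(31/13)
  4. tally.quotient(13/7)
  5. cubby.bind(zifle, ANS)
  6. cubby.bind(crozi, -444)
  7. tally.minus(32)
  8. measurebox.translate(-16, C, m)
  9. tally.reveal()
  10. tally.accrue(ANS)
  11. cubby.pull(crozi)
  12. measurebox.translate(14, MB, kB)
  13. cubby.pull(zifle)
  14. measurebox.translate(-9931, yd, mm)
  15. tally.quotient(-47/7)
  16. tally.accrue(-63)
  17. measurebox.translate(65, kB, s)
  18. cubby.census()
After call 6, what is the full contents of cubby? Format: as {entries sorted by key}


Answer: {crozi=-444, zifle=-13146/10309}

Derivation:
CALL prime[61]
RET  61
CALL reciproc[]
RET  1/61
CALL minus[31/13]
RET  -1878/793
CALL quotient[13/7]
RET  -13146/10309
CALL bind[zifle; ANS]
RET  nil
CALL bind[crozi; -444]
RET  nil
CALL minus[32]
RET  -343034/10309
CALL translate[-16; C; m]
RET  ToolError: incompatible units
CALL reveal[]
RET  -343034/10309
CALL accrue[ANS]
RET  -686068/10309
CALL pull[crozi]
RET  -444
CALL translate[14; MB; kB]
RET  14000
CALL pull[zifle]
RET  -13146/10309
CALL translate[-9931; yd; mm]
RET  -45404532/5
CALL quotient[-47/7]
RET  4802476/484523
CALL accrue[-63]
RET  -25722473/484523
CALL translate[65; kB; s]
RET  ToolError: incompatible units
CALL census[]
RET  2


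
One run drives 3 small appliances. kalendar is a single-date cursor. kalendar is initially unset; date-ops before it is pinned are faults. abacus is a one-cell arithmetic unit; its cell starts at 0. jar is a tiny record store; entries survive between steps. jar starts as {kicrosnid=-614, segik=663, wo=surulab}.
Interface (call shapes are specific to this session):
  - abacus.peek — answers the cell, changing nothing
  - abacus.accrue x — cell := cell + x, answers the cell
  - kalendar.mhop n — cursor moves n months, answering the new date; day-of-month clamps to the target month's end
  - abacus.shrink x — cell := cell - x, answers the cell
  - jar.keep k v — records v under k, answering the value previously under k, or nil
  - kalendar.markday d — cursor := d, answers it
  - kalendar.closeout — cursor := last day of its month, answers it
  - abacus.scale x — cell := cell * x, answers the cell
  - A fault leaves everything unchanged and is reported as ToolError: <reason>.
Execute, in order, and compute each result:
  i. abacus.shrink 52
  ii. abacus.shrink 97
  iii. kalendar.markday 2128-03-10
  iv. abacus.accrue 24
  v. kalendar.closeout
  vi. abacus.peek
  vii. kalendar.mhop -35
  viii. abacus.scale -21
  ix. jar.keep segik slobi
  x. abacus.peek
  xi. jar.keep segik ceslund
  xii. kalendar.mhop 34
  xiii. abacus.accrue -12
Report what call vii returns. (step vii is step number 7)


CALL abacus.shrink[x→52]
RET  -52
CALL abacus.shrink[x→97]
RET  -149
CALL kalendar.markday[d→2128-03-10]
RET  2128-03-10
CALL abacus.accrue[x→24]
RET  -125
CALL kalendar.closeout[]
RET  2128-03-31
CALL abacus.peek[]
RET  -125
CALL kalendar.mhop[n→-35]
RET  2125-04-30
CALL abacus.scale[x→-21]
RET  2625
CALL jar.keep[k→segik; v→slobi]
RET  663
CALL abacus.peek[]
RET  2625
CALL jar.keep[k→segik; v→ceslund]
RET  slobi
CALL kalendar.mhop[n→34]
RET  2128-02-29
CALL abacus.accrue[x→-12]
RET  2613

Answer: 2125-04-30


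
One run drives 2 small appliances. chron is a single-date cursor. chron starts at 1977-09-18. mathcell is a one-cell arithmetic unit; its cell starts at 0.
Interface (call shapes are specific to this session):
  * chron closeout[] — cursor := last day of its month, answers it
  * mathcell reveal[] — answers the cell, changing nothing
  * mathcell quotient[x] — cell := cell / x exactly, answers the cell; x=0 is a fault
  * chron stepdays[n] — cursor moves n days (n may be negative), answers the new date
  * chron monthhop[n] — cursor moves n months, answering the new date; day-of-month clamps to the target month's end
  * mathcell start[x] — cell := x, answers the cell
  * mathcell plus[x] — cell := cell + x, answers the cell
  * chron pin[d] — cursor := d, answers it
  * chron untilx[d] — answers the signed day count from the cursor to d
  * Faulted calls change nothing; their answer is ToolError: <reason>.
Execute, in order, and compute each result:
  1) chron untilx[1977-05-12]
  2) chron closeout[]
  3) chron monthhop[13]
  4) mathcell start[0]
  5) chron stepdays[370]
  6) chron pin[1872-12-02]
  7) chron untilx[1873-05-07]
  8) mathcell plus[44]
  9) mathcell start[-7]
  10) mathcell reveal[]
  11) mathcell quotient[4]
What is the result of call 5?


Act: chron untilx[d=1977-05-12]
Obs: -129
Act: chron closeout[]
Obs: 1977-09-30
Act: chron monthhop[n=13]
Obs: 1978-10-30
Act: mathcell start[x=0]
Obs: 0
Act: chron stepdays[n=370]
Obs: 1979-11-04
Act: chron pin[d=1872-12-02]
Obs: 1872-12-02
Act: chron untilx[d=1873-05-07]
Obs: 156
Act: mathcell plus[x=44]
Obs: 44
Act: mathcell start[x=-7]
Obs: -7
Act: mathcell reveal[]
Obs: -7
Act: mathcell quotient[x=4]
Obs: -7/4

Answer: 1979-11-04


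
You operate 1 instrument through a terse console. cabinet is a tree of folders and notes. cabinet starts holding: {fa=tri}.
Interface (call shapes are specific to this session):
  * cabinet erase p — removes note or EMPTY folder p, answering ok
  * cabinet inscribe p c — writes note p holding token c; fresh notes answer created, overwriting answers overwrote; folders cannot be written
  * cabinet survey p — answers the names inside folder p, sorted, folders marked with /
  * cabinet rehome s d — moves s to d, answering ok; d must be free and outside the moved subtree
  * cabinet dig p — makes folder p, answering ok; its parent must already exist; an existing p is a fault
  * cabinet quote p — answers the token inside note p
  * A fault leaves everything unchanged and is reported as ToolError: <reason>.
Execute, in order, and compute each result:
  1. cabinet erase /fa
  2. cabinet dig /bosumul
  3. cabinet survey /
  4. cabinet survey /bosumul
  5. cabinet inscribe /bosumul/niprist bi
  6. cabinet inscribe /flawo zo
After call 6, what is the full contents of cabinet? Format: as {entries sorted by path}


Act: cabinet erase[p=/fa]
Obs: ok
Act: cabinet dig[p=/bosumul]
Obs: ok
Act: cabinet survey[p=/]
Obs: [bosumul/]
Act: cabinet survey[p=/bosumul]
Obs: []
Act: cabinet inscribe[p=/bosumul/niprist; c=bi]
Obs: created
Act: cabinet inscribe[p=/flawo; c=zo]
Obs: created

Answer: {bosumul/, bosumul/niprist=bi, flawo=zo}


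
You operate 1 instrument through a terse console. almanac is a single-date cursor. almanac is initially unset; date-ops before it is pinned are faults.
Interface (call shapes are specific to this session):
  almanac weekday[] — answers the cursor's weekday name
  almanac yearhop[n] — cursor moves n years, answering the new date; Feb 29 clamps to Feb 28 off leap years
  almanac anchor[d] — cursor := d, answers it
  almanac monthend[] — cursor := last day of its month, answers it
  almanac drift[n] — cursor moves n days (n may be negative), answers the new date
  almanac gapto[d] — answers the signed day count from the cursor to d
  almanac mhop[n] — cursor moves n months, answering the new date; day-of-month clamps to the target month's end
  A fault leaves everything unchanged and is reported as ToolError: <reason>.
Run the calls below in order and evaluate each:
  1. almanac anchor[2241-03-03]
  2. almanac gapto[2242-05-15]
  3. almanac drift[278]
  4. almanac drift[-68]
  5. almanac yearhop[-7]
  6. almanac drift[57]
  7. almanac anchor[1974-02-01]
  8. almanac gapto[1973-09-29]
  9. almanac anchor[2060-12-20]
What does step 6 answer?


Answer: 2234-11-25

Derivation:
I run almanac anchor with d→2241-03-03, yielding 2241-03-03.
Using almanac gapto with d→2242-05-15: 438.
Calling almanac drift with n→278, and see 2241-12-06.
I use almanac drift with n→-68: 2241-09-29.
I try almanac yearhop with n→-7, and observe 2234-09-29.
Now I run almanac drift with n→57, — result: 2234-11-25.
I try almanac anchor with d→1974-02-01, giving 1974-02-01.
I call almanac gapto with d→1973-09-29, and see -125.
I use almanac anchor with d→2060-12-20: 2060-12-20.


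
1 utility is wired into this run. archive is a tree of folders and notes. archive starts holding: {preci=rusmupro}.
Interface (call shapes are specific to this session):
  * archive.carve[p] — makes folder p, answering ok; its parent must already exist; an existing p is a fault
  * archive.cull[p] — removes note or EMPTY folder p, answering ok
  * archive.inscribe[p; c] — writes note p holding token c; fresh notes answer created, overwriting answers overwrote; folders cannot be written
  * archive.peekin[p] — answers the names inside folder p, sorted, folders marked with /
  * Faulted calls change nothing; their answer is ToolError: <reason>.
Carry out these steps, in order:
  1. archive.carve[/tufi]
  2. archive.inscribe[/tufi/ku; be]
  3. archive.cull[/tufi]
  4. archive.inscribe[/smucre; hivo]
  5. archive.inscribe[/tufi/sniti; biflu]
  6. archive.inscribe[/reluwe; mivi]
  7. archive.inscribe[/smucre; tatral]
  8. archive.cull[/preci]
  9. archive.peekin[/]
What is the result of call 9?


Answer: [reluwe, smucre, tufi/]

Derivation:
Do: carve[p=/tufi]
See: ok
Do: inscribe[p=/tufi/ku; c=be]
See: created
Do: cull[p=/tufi]
See: ToolError: not empty
Do: inscribe[p=/smucre; c=hivo]
See: created
Do: inscribe[p=/tufi/sniti; c=biflu]
See: created
Do: inscribe[p=/reluwe; c=mivi]
See: created
Do: inscribe[p=/smucre; c=tatral]
See: overwrote
Do: cull[p=/preci]
See: ok
Do: peekin[p=/]
See: [reluwe, smucre, tufi/]


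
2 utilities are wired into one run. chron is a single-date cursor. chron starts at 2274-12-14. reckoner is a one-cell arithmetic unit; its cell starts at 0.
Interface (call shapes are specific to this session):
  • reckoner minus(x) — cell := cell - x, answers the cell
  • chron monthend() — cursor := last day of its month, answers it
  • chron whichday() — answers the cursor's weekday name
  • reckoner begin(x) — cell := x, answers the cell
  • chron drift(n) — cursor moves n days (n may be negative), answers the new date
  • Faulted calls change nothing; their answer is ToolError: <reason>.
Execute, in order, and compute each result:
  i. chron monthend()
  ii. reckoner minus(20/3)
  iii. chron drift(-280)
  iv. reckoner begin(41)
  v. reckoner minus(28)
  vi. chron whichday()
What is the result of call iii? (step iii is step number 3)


I use chron monthend, → 2274-12-31.
Next I call reckoner minus with x=20/3, — result: -20/3.
Calling chron drift with n=-280, and observe 2274-03-26.
Invoking reckoner begin with x=41, and get 41.
I invoke reckoner minus with x=28, giving 13.
Then chron whichday(): Thursday.

Answer: 2274-03-26


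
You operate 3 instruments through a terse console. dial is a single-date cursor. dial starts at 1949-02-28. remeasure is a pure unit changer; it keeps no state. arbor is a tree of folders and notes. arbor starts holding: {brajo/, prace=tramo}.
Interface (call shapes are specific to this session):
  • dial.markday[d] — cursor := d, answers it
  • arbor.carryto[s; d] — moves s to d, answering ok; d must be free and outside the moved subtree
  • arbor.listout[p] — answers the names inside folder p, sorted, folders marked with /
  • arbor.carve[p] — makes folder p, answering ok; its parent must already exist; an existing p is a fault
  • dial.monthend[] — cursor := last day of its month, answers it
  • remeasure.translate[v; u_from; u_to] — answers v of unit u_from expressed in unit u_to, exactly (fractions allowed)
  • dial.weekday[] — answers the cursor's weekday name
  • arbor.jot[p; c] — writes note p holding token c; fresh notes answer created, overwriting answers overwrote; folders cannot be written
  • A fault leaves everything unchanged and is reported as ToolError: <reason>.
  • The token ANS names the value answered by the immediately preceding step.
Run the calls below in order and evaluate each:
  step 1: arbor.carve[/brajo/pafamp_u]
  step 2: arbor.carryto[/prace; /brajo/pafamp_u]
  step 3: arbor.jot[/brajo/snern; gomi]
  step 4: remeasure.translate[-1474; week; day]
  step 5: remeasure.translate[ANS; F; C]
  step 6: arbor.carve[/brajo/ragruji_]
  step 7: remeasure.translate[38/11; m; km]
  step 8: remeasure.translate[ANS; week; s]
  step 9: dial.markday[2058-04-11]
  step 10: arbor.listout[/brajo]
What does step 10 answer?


-- 1. arbor.carve(p='/brajo/pafamp_u') == ok
-- 2. arbor.carryto(s='/prace', d='/brajo/pafamp_u') == ToolError: exists
-- 3. arbor.jot(p='/brajo/snern', c='gomi') == created
-- 4. remeasure.translate(v='-1474', u_from='week', u_to='day') == -10318
-- 5. remeasure.translate(v='ANS', u_from='F', u_to='C') == -5750
-- 6. arbor.carve(p='/brajo/ragruji_') == ok
-- 7. remeasure.translate(v='38/11', u_from='m', u_to='km') == 19/5500
-- 8. remeasure.translate(v='ANS', u_from='week', u_to='s') == 114912/55
-- 9. dial.markday(d='2058-04-11') == 2058-04-11
-- 10. arbor.listout(p='/brajo') == [pafamp_u/, ragruji_/, snern]

Answer: [pafamp_u/, ragruji_/, snern]


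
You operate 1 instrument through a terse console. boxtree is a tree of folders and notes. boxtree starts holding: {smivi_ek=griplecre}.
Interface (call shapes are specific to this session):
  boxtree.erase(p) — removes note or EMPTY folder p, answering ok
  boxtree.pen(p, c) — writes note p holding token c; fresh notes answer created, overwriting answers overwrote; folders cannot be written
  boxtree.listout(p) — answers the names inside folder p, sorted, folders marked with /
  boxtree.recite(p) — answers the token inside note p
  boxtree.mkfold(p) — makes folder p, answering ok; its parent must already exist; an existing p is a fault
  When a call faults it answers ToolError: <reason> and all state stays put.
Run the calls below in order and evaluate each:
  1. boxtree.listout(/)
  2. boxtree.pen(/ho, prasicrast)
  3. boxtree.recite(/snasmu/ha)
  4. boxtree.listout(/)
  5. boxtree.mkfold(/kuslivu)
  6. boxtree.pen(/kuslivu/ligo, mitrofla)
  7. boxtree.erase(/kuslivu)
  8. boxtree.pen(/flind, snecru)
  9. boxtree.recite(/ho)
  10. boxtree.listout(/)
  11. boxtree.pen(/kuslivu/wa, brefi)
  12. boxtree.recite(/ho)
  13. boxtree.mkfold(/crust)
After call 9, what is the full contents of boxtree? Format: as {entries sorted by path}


! boxtree.listout(/) -> [smivi_ek]
! boxtree.pen(/ho, prasicrast) -> created
! boxtree.recite(/snasmu/ha) -> ToolError: not found
! boxtree.listout(/) -> [ho, smivi_ek]
! boxtree.mkfold(/kuslivu) -> ok
! boxtree.pen(/kuslivu/ligo, mitrofla) -> created
! boxtree.erase(/kuslivu) -> ToolError: not empty
! boxtree.pen(/flind, snecru) -> created
! boxtree.recite(/ho) -> prasicrast
! boxtree.listout(/) -> [flind, ho, kuslivu/, smivi_ek]
! boxtree.pen(/kuslivu/wa, brefi) -> created
! boxtree.recite(/ho) -> prasicrast
! boxtree.mkfold(/crust) -> ok

Answer: {flind=snecru, ho=prasicrast, kuslivu/, kuslivu/ligo=mitrofla, smivi_ek=griplecre}


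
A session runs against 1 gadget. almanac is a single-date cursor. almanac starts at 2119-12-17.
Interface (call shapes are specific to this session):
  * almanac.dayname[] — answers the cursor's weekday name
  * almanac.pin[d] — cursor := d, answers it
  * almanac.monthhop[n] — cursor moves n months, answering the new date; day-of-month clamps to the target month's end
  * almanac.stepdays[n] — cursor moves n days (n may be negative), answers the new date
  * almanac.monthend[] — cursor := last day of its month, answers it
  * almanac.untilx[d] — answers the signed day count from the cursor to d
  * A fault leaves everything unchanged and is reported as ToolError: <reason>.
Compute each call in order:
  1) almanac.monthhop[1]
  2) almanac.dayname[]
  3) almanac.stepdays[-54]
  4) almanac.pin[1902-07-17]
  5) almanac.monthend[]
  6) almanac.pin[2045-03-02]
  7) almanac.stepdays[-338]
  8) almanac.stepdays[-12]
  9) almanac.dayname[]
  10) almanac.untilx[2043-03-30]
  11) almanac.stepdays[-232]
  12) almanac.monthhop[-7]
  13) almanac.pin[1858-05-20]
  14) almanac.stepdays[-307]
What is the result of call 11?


Answer: 2043-07-29

Derivation:
[in] monthhop n='1'
[out] 2120-01-17
[in] dayname
[out] Wednesday
[in] stepdays n='-54'
[out] 2119-11-24
[in] pin d='1902-07-17'
[out] 1902-07-17
[in] monthend
[out] 1902-07-31
[in] pin d='2045-03-02'
[out] 2045-03-02
[in] stepdays n='-338'
[out] 2044-03-29
[in] stepdays n='-12'
[out] 2044-03-17
[in] dayname
[out] Thursday
[in] untilx d='2043-03-30'
[out] -353
[in] stepdays n='-232'
[out] 2043-07-29
[in] monthhop n='-7'
[out] 2042-12-29
[in] pin d='1858-05-20'
[out] 1858-05-20
[in] stepdays n='-307'
[out] 1857-07-17


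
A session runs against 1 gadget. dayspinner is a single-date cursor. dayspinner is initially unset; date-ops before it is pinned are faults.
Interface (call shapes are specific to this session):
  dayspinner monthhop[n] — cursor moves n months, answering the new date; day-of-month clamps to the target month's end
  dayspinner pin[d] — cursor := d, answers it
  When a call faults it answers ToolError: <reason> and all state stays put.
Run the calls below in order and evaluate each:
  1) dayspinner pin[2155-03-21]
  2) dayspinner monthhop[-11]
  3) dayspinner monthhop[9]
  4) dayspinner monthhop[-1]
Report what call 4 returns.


Answer: 2154-12-21

Derivation:
==> dayspinner pin(d=2155-03-21)
<== 2155-03-21
==> dayspinner monthhop(n=-11)
<== 2154-04-21
==> dayspinner monthhop(n=9)
<== 2155-01-21
==> dayspinner monthhop(n=-1)
<== 2154-12-21


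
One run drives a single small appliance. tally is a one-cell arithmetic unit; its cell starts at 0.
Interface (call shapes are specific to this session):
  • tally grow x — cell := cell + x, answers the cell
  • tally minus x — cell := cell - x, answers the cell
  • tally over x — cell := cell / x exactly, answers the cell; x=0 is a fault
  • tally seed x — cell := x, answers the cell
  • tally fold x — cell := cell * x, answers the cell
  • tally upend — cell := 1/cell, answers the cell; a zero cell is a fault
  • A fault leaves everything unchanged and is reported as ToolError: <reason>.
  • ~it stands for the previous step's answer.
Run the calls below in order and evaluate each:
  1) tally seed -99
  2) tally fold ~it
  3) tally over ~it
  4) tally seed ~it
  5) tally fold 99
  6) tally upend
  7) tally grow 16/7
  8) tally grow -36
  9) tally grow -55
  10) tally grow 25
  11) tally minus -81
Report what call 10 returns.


Act: tally seed[-99]
Obs: -99
Act: tally fold[~it]
Obs: 9801
Act: tally over[~it]
Obs: 1
Act: tally seed[~it]
Obs: 1
Act: tally fold[99]
Obs: 99
Act: tally upend[]
Obs: 1/99
Act: tally grow[16/7]
Obs: 1591/693
Act: tally grow[-36]
Obs: -23357/693
Act: tally grow[-55]
Obs: -61472/693
Act: tally grow[25]
Obs: -44147/693
Act: tally minus[-81]
Obs: 11986/693

Answer: -44147/693


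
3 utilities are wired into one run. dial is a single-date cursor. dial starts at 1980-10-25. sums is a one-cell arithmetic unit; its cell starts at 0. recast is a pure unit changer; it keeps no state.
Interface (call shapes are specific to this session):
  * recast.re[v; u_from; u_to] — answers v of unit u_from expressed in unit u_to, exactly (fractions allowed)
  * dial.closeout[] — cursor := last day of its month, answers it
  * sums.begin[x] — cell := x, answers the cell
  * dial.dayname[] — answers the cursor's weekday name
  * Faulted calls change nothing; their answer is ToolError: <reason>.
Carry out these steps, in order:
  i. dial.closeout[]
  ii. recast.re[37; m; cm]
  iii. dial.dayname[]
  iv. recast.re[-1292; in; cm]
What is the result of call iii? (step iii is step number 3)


==> dial.closeout()
<== 1980-10-31
==> recast.re(37, m, cm)
<== 3700
==> dial.dayname()
<== Friday
==> recast.re(-1292, in, cm)
<== -82042/25

Answer: Friday


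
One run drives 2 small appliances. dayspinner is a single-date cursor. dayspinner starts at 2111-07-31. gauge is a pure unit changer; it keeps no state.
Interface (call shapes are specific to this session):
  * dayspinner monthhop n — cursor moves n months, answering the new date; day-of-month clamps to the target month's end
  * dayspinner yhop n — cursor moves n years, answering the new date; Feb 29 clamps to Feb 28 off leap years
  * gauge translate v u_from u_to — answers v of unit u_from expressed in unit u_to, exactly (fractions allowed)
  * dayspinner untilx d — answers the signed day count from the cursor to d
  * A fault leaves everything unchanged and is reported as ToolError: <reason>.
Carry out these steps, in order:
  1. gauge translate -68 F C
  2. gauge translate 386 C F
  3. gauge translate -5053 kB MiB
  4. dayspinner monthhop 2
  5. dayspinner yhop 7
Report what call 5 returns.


Step: gauge translate[v=-68; u_from=F; u_to=C]
Result: -500/9
Step: gauge translate[v=386; u_from=C; u_to=F]
Result: 3634/5
Step: gauge translate[v=-5053; u_from=kB; u_to=MiB]
Result: -631625/131072
Step: dayspinner monthhop[n=2]
Result: 2111-09-30
Step: dayspinner yhop[n=7]
Result: 2118-09-30

Answer: 2118-09-30


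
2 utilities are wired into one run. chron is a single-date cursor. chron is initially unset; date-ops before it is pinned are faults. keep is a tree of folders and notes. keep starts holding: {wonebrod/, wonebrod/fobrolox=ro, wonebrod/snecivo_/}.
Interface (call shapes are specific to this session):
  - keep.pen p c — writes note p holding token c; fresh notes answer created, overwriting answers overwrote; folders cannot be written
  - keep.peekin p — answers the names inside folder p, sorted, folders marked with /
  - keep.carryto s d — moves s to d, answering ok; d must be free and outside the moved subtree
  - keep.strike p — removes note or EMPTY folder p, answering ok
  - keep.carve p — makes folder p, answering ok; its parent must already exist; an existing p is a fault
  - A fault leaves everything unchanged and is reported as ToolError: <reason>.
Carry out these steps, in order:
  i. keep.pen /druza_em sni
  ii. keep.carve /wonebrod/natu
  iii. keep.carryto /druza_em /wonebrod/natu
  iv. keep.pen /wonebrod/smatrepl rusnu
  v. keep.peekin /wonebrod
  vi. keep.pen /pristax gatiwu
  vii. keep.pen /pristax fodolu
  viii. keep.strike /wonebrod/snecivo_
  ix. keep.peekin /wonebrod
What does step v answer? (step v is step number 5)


Answer: [fobrolox, natu/, smatrepl, snecivo_/]

Derivation:
·→ keep.pen(p→/druza_em, c→sni)
·← created
·→ keep.carve(p→/wonebrod/natu)
·← ok
·→ keep.carryto(s→/druza_em, d→/wonebrod/natu)
·← ToolError: exists
·→ keep.pen(p→/wonebrod/smatrepl, c→rusnu)
·← created
·→ keep.peekin(p→/wonebrod)
·← [fobrolox, natu/, smatrepl, snecivo_/]
·→ keep.pen(p→/pristax, c→gatiwu)
·← created
·→ keep.pen(p→/pristax, c→fodolu)
·← overwrote
·→ keep.strike(p→/wonebrod/snecivo_)
·← ok
·→ keep.peekin(p→/wonebrod)
·← [fobrolox, natu/, smatrepl]


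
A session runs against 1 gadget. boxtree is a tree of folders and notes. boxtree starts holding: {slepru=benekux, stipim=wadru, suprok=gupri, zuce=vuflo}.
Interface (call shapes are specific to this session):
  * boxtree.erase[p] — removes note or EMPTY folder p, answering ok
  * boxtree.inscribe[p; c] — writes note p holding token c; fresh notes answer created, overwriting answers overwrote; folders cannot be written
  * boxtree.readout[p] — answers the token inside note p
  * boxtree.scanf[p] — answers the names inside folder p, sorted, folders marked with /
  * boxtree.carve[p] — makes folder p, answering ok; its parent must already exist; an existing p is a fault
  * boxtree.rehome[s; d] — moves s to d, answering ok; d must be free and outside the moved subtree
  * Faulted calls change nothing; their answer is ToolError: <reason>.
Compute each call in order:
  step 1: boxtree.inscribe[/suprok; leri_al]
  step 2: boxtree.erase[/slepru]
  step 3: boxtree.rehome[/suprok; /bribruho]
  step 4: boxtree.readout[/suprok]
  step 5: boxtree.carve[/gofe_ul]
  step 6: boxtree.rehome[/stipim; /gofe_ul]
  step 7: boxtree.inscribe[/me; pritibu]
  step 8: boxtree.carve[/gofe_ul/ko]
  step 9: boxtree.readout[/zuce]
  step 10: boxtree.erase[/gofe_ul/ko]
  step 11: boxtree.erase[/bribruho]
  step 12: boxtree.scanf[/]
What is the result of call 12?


! inscribe(p=/suprok, c=leri_al) ~> overwrote
! erase(p=/slepru) ~> ok
! rehome(s=/suprok, d=/bribruho) ~> ok
! readout(p=/suprok) ~> ToolError: not found
! carve(p=/gofe_ul) ~> ok
! rehome(s=/stipim, d=/gofe_ul) ~> ToolError: exists
! inscribe(p=/me, c=pritibu) ~> created
! carve(p=/gofe_ul/ko) ~> ok
! readout(p=/zuce) ~> vuflo
! erase(p=/gofe_ul/ko) ~> ok
! erase(p=/bribruho) ~> ok
! scanf(p=/) ~> [gofe_ul/, me, stipim, zuce]

Answer: [gofe_ul/, me, stipim, zuce]


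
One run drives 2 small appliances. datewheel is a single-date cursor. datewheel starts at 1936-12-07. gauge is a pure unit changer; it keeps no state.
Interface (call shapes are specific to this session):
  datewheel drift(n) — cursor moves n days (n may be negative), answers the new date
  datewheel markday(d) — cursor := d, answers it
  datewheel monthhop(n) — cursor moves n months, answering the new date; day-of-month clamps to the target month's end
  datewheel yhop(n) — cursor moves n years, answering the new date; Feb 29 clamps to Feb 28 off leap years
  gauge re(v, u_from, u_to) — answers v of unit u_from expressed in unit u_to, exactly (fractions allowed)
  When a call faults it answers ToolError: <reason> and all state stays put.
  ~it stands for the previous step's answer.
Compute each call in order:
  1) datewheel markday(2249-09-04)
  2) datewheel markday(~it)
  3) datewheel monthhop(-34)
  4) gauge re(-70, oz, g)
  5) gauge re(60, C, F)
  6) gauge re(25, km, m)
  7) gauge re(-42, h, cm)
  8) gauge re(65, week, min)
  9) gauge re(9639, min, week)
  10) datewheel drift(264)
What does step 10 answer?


$ datewheel markday 2249-09-04
[out] 2249-09-04
$ datewheel markday ~it
[out] 2249-09-04
$ datewheel monthhop -34
[out] 2246-11-04
$ gauge re -70 oz g
[out] -317514659/160000
$ gauge re 60 C F
[out] 140
$ gauge re 25 km m
[out] 25000
$ gauge re -42 h cm
[out] ToolError: incompatible units
$ gauge re 65 week min
[out] 655200
$ gauge re 9639 min week
[out] 153/160
$ datewheel drift 264
[out] 2247-07-26

Answer: 2247-07-26


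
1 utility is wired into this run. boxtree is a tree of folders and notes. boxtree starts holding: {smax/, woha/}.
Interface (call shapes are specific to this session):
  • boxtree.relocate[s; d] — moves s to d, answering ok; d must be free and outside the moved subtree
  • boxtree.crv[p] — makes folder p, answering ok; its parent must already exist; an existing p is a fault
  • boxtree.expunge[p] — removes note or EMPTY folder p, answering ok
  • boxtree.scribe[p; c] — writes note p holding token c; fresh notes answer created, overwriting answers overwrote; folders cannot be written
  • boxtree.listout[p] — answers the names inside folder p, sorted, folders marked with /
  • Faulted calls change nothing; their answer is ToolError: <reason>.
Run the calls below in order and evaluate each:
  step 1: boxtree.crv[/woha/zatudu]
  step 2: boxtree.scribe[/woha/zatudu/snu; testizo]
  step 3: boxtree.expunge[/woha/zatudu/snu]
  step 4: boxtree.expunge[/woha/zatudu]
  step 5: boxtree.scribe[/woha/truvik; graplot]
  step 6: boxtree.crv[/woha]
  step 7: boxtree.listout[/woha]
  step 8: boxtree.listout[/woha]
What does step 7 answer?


% boxtree.crv p: /woha/zatudu
  ok
% boxtree.scribe p: /woha/zatudu/snu c: testizo
  created
% boxtree.expunge p: /woha/zatudu/snu
  ok
% boxtree.expunge p: /woha/zatudu
  ok
% boxtree.scribe p: /woha/truvik c: graplot
  created
% boxtree.crv p: /woha
  ToolError: exists
% boxtree.listout p: /woha
  [truvik]
% boxtree.listout p: /woha
  [truvik]

Answer: [truvik]


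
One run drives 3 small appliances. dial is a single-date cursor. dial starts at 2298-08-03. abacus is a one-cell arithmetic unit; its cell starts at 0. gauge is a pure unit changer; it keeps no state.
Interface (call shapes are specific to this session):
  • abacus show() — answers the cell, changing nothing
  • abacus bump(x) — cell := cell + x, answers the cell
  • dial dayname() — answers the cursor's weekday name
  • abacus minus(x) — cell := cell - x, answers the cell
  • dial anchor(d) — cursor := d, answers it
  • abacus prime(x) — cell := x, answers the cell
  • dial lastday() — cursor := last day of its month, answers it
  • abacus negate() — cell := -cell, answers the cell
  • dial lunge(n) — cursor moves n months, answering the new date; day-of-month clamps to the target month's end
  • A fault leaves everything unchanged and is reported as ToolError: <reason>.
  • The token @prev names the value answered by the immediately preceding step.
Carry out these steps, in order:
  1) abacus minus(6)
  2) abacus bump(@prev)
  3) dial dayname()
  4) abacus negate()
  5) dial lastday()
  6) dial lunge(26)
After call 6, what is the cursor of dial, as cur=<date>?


Answer: cur=2300-10-31

Derivation:
==> abacus minus(x=6)
<== -6
==> abacus bump(x=@prev)
<== -12
==> dial dayname()
<== Wednesday
==> abacus negate()
<== 12
==> dial lastday()
<== 2298-08-31
==> dial lunge(n=26)
<== 2300-10-31


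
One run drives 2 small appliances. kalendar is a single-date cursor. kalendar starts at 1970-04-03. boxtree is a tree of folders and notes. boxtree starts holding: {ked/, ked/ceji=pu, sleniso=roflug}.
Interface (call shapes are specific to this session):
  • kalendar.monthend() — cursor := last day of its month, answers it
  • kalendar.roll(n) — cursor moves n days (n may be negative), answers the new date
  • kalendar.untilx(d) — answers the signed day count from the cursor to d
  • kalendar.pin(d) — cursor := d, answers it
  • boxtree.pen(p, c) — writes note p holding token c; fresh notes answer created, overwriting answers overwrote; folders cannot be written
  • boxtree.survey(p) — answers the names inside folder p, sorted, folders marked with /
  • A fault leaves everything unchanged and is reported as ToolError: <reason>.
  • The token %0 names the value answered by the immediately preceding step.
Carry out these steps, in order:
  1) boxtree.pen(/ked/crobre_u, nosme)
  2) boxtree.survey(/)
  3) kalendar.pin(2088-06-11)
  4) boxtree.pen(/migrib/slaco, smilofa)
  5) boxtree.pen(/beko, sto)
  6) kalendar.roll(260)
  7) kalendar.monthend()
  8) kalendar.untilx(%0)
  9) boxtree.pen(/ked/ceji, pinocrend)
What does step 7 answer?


[in] pen p=/ked/crobre_u c=nosme
= created
[in] survey p=/
= [ked/, sleniso]
[in] pin d=2088-06-11
= 2088-06-11
[in] pen p=/migrib/slaco c=smilofa
= ToolError: no parent
[in] pen p=/beko c=sto
= created
[in] roll n=260
= 2089-02-26
[in] monthend
= 2089-02-28
[in] untilx d=%0
= 0
[in] pen p=/ked/ceji c=pinocrend
= overwrote

Answer: 2089-02-28


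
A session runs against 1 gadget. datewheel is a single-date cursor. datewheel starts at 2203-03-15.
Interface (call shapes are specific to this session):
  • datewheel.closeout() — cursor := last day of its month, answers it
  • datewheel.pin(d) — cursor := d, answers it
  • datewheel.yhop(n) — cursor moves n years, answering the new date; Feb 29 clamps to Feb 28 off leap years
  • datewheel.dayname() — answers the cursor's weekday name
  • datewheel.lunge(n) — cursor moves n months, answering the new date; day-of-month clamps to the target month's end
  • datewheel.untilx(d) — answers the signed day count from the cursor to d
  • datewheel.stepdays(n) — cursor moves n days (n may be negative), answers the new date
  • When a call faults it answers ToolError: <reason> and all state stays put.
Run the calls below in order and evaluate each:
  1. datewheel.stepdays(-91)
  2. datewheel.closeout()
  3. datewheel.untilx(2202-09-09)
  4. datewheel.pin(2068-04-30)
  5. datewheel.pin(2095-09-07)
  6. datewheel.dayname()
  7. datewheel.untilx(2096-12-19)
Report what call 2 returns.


>>> stepdays -91
  2202-12-14
>>> closeout
  2202-12-31
>>> untilx 2202-09-09
  -113
>>> pin 2068-04-30
  2068-04-30
>>> pin 2095-09-07
  2095-09-07
>>> dayname
  Wednesday
>>> untilx 2096-12-19
  469

Answer: 2202-12-31


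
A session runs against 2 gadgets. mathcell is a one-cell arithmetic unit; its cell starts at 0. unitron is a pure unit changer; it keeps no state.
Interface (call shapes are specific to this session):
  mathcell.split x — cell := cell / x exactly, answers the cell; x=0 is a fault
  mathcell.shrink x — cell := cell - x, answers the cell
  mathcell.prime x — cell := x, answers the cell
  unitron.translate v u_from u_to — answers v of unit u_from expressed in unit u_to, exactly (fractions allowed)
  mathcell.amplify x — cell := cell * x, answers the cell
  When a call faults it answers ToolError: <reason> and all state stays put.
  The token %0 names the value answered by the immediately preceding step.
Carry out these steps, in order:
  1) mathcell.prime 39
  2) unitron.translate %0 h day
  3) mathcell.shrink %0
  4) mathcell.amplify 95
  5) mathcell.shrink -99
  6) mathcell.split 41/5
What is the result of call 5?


Answer: 29197/8

Derivation:
# 1. mathcell.prime(x='39') ~> 39
# 2. unitron.translate(v='%0', u_from='h', u_to='day') ~> 13/8
# 3. mathcell.shrink(x='%0') ~> 299/8
# 4. mathcell.amplify(x='95') ~> 28405/8
# 5. mathcell.shrink(x='-99') ~> 29197/8
# 6. mathcell.split(x='41/5') ~> 145985/328


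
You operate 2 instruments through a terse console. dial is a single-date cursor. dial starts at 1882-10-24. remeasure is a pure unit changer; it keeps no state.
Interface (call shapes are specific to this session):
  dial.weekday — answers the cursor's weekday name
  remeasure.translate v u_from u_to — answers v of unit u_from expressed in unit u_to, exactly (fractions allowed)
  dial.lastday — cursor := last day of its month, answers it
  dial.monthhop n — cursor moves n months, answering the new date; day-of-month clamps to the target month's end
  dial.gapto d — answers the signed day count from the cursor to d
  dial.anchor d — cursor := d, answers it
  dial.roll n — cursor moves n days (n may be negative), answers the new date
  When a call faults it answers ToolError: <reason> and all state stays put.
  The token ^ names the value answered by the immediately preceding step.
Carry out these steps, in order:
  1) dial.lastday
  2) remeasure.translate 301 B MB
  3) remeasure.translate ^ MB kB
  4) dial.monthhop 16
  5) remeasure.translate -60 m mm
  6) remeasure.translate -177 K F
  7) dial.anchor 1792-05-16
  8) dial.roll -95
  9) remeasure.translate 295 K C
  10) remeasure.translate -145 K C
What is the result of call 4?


Answer: 1884-02-29

Derivation:
-> dial.lastday()
<- 1882-10-31
-> remeasure.translate(v='301', u_from='B', u_to='MB')
<- 301/1000000
-> remeasure.translate(v='^', u_from='MB', u_to='kB')
<- 301/1000
-> dial.monthhop(n='16')
<- 1884-02-29
-> remeasure.translate(v='-60', u_from='m', u_to='mm')
<- -60000
-> remeasure.translate(v='-177', u_from='K', u_to='F')
<- -77827/100
-> dial.anchor(d='1792-05-16')
<- 1792-05-16
-> dial.roll(n='-95')
<- 1792-02-11
-> remeasure.translate(v='295', u_from='K', u_to='C')
<- 437/20
-> remeasure.translate(v='-145', u_from='K', u_to='C')
<- -8363/20


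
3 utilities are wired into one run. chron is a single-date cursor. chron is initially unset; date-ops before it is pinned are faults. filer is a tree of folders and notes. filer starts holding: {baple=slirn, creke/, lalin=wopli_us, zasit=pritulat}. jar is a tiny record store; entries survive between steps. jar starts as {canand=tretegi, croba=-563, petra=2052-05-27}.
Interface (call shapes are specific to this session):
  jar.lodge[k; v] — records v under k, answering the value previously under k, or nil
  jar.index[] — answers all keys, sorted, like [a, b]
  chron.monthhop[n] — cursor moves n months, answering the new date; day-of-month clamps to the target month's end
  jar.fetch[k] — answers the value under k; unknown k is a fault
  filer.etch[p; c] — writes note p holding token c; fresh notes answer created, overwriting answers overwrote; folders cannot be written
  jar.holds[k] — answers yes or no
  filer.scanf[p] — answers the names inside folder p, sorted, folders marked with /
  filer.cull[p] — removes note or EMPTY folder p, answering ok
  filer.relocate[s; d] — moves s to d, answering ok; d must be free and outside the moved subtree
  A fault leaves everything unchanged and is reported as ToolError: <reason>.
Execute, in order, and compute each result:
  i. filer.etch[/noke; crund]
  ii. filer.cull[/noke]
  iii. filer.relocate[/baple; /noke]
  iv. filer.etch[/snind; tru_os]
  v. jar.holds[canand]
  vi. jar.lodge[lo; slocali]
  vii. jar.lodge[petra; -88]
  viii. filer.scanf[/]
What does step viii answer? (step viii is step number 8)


Answer: [creke/, lalin, noke, snind, zasit]

Derivation:
-> etch(p→/noke, c→crund)
<- created
-> cull(p→/noke)
<- ok
-> relocate(s→/baple, d→/noke)
<- ok
-> etch(p→/snind, c→tru_os)
<- created
-> holds(k→canand)
<- yes
-> lodge(k→lo, v→slocali)
<- nil
-> lodge(k→petra, v→-88)
<- 2052-05-27
-> scanf(p→/)
<- [creke/, lalin, noke, snind, zasit]


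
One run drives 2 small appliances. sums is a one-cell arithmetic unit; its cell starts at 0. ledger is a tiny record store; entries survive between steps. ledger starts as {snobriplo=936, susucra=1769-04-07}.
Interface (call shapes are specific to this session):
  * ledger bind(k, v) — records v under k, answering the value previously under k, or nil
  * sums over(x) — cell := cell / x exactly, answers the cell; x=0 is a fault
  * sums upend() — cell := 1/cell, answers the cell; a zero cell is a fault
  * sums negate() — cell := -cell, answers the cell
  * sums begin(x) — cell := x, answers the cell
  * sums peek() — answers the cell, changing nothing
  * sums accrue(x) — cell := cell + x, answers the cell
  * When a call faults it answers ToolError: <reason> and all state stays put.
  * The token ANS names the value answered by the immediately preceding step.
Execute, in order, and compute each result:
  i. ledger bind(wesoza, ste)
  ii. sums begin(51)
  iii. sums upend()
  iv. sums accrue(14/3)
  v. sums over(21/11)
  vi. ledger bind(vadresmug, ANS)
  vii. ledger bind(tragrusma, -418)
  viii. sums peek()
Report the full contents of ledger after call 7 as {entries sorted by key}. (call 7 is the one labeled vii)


I run ledger bind on k=wesoza, v=ste, and get nil.
I run sums begin on x=51, and observe 51.
I call sums upend(), yielding 1/51.
Now I run sums accrue on x=14/3, and get 239/51.
Using sums over on x=21/11, and see 2629/1071.
I invoke ledger bind on k=vadresmug, v=ANS, and observe nil.
Calling ledger bind on k=tragrusma, v=-418, which returns nil.
I use sums peek, yielding 2629/1071.

Answer: {snobriplo=936, susucra=1769-04-07, tragrusma=-418, vadresmug=2629/1071, wesoza=ste}


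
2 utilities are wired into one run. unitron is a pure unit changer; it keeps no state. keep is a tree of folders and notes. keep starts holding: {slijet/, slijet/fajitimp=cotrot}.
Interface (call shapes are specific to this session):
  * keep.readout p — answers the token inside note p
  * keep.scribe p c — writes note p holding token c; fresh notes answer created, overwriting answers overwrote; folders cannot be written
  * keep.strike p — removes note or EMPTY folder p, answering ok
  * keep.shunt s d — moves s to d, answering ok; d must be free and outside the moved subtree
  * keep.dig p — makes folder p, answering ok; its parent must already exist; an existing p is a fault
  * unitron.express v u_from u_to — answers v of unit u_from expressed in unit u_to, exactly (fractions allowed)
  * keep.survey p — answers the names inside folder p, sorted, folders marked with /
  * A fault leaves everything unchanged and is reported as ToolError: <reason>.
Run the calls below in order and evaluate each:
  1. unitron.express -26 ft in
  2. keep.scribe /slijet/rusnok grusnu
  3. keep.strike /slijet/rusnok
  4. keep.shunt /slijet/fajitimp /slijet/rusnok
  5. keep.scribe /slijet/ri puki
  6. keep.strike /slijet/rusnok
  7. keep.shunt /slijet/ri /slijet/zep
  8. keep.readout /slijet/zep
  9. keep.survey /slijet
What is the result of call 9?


==> unitron.express(v: -26, u_from: ft, u_to: in)
<== -312
==> keep.scribe(p: /slijet/rusnok, c: grusnu)
<== created
==> keep.strike(p: /slijet/rusnok)
<== ok
==> keep.shunt(s: /slijet/fajitimp, d: /slijet/rusnok)
<== ok
==> keep.scribe(p: /slijet/ri, c: puki)
<== created
==> keep.strike(p: /slijet/rusnok)
<== ok
==> keep.shunt(s: /slijet/ri, d: /slijet/zep)
<== ok
==> keep.readout(p: /slijet/zep)
<== puki
==> keep.survey(p: /slijet)
<== [zep]

Answer: [zep]
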